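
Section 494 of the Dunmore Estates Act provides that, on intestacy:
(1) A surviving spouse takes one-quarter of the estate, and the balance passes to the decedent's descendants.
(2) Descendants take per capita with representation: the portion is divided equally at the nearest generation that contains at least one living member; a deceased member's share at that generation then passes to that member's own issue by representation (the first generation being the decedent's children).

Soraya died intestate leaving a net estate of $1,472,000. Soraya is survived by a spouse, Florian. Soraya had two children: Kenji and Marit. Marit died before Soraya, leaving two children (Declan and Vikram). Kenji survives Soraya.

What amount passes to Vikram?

Florian takes one-quarter of $1,472,000 = $368,000. The remaining $1,104,000 passes to the descendants.
The descendants' portion ($1,104,000) is divided into 2 shares of $552,000: Kenji takes $552,000; Marit's $552,000 share passes to Marit's issue.
Marit's share ($552,000) is divided into 2 shares of $276,000: Declan and Vikram each take $276,000.

Vikram receives $276,000.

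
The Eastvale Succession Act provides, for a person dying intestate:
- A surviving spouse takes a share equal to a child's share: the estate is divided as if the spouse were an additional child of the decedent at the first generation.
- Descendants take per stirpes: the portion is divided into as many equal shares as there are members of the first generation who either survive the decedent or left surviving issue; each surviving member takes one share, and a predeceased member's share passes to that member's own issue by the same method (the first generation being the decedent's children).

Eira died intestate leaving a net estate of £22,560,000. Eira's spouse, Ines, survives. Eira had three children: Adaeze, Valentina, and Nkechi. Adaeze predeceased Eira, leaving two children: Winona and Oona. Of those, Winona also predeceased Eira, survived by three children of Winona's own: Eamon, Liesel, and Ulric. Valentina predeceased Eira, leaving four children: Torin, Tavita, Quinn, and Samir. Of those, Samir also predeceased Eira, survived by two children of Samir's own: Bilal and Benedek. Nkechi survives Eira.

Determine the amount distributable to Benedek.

Benedek receives £705,000.

The spouse counts as an additional share at the children's level, so there are 4 primary shares of £5,640,000. Ines takes one such share (£5,640,000).
The children's combined portion (£16,920,000) is divided into 3 shares of £5,640,000: Nkechi takes £5,640,000; Adaeze's £5,640,000 share passes to Adaeze's issue; Valentina's £5,640,000 share passes to Valentina's issue.
Adaeze's share (£5,640,000) is divided into 2 shares of £2,820,000: Oona takes £2,820,000; Winona's £2,820,000 share passes to Winona's issue.
Winona's share (£2,820,000) is divided into 3 shares of £940,000: Eamon, Liesel, and Ulric each take £940,000.
Valentina's share (£5,640,000) is divided into 4 shares of £1,410,000: Torin, Tavita, and Quinn each take £1,410,000; Samir's £1,410,000 share passes to Samir's issue.
Samir's share (£1,410,000) is divided into 2 shares of £705,000: Bilal and Benedek each take £705,000.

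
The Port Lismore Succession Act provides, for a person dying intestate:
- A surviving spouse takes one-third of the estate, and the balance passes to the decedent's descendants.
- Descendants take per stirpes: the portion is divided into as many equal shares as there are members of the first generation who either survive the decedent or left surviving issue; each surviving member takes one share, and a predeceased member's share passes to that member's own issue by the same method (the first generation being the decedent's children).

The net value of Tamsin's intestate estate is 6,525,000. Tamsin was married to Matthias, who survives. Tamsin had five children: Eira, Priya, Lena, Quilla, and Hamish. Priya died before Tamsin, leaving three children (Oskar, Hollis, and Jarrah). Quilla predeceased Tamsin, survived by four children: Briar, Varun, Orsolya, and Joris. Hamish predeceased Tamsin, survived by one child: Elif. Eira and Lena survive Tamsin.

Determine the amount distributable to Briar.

Briar receives 217,500.

Matthias takes one-third of 6,525,000 = 2,175,000. The remaining 4,350,000 passes to the descendants.
The descendants' portion (4,350,000) is divided into 5 shares of 870,000: Eira and Lena each take 870,000; Priya's 870,000 share passes to Priya's issue; Quilla's 870,000 share passes to Quilla's issue; Hamish's 870,000 share passes to Hamish's issue.
Priya's share (870,000) is divided into 3 shares of 290,000: Oskar, Hollis, and Jarrah each take 290,000.
Quilla's share (870,000) is divided into 4 shares of 217,500: Briar, Varun, Orsolya, and Joris each take 217,500.
Hamish's share (870,000) passes entirely to Elif.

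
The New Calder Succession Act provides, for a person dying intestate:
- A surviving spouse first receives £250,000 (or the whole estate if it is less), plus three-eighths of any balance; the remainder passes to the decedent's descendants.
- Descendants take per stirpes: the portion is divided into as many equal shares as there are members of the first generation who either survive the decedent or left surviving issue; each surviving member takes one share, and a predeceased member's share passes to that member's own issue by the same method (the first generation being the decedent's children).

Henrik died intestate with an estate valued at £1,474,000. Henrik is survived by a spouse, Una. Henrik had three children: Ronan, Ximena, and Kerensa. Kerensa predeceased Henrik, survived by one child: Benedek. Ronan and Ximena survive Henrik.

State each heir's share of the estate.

Una first takes £250,000, leaving a balance of £1,224,000. Una then takes three-eighths of the balance (£459,000), for a total of £709,000. The remaining £765,000 passes to the descendants.
The descendants' portion (£765,000) is divided into 3 shares of £255,000: Ronan and Ximena each take £255,000; Kerensa's £255,000 share passes to Kerensa's issue.
Kerensa's share (£255,000) passes entirely to Benedek.

Una: £709,000; Ronan: £255,000; Ximena: £255,000; Benedek: £255,000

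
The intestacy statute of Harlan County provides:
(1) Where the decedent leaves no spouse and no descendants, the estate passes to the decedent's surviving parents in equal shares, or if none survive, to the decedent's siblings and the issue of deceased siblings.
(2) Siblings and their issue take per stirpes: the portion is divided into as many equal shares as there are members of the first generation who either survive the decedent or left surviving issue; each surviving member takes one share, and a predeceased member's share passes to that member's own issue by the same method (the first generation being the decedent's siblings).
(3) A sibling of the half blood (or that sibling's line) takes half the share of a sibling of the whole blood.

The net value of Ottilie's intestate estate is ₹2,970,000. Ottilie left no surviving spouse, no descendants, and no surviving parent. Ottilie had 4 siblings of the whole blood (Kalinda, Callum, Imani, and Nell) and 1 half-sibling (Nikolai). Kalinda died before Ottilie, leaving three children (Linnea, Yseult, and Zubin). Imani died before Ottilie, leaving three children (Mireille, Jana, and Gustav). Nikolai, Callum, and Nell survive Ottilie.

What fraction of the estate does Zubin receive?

The entire ₹2,970,000 passes to the siblings and their issue.
Counting each half-blood sibling's line as half a unit, there are 9/2 units in ₹2,970,000, so one unit is ₹660,000. Whole-blood lines (Kalinda, Callum, Imani, and Nell) take ₹660,000 each; half-blood lines (Nikolai) take ₹330,000 each.
Kalinda's share (₹660,000) is divided into 3 shares of ₹220,000: Linnea, Yseult, and Zubin each take ₹220,000.
Imani's share (₹660,000) is divided into 3 shares of ₹220,000: Mireille, Jana, and Gustav each take ₹220,000.

Zubin receives 2/27 of the estate.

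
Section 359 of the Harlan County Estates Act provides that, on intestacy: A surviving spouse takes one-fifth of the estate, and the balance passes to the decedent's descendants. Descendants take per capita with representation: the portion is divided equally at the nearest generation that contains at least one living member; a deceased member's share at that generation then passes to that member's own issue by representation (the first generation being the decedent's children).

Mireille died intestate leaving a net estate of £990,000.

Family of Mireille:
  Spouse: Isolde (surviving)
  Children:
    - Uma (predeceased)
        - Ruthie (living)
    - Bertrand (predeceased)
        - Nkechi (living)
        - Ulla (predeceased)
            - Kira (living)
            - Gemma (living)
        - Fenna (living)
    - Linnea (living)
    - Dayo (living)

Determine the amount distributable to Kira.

Kira receives £33,000.

Isolde takes one-fifth of £990,000 = £198,000. The remaining £792,000 passes to the descendants.
The descendants' portion (£792,000) is divided into 4 shares of £198,000: Linnea and Dayo each take £198,000; Uma's £198,000 share passes to Uma's issue; Bertrand's £198,000 share passes to Bertrand's issue.
Uma's share (£198,000) passes entirely to Ruthie.
Bertrand's share (£198,000) is divided into 3 shares of £66,000: Nkechi and Fenna each take £66,000; Ulla's £66,000 share passes to Ulla's issue.
Ulla's share (£66,000) is divided into 2 shares of £33,000: Kira and Gemma each take £33,000.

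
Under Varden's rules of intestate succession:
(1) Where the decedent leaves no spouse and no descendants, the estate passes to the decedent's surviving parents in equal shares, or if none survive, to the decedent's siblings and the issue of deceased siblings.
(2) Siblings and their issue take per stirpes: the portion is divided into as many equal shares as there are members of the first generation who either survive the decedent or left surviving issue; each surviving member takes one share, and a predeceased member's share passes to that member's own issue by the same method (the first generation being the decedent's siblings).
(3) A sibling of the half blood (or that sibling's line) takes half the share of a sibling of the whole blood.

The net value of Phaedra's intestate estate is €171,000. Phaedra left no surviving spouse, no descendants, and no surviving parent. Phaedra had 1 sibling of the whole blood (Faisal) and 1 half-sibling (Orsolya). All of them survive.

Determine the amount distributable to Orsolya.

Orsolya receives €57,000.

The entire €171,000 passes to the siblings and their issue.
Counting each half-blood sibling's line as half a unit, there are 3/2 units in €171,000, so one unit is €114,000. Whole-blood lines (Faisal) take €114,000 each; half-blood lines (Orsolya) take €57,000 each.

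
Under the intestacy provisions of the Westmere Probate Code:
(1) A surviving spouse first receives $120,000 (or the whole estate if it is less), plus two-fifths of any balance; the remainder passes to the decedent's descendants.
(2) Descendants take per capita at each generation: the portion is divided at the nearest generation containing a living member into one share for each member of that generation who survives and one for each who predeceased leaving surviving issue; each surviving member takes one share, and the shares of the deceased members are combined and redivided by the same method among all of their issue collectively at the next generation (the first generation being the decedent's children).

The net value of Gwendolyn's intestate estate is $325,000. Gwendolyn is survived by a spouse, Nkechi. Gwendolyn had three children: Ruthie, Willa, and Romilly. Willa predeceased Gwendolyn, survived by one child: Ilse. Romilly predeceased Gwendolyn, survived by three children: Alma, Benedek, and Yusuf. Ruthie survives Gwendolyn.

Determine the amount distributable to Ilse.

Nkechi first takes $120,000, leaving a balance of $205,000. Nkechi then takes two-fifths of the balance ($82,000), for a total of $202,000. The remaining $123,000 passes to the descendants.
The descendants' portion ($123,000) is divided at the children's generation into 3 shares of $41,000. Ruthie takes $41,000. The 2 shares of the deceased (Willa and Romilly) are combined into a pool of $82,000.
That pool ($82,000) is divided at the grandchildren's generation equally among Ilse, Alma, Benedek, and Yusuf: $20,500 each.

Ilse receives $20,500.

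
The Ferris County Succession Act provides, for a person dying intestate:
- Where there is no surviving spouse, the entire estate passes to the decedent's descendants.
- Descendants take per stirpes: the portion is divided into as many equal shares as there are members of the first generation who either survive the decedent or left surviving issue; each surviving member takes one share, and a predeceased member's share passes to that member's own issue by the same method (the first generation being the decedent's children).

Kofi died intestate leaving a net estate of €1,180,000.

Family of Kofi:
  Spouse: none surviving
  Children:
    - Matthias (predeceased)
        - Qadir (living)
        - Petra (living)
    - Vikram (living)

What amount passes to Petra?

Petra receives €295,000.

The entire €1,180,000 passes to the descendants.
That amount (€1,180,000) is divided into 2 shares of €590,000: Vikram takes €590,000; Matthias's €590,000 share passes to Matthias's issue.
Matthias's share (€590,000) is divided into 2 shares of €295,000: Qadir and Petra each take €295,000.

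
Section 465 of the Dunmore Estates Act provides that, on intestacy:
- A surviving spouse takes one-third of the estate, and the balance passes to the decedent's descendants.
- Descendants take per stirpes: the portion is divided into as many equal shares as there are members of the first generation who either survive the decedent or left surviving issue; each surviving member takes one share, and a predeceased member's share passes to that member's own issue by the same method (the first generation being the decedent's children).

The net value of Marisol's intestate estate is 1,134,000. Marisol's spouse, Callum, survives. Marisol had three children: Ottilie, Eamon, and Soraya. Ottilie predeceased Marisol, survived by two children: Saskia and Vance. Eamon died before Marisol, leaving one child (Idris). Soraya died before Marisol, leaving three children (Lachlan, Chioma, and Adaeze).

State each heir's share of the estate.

Callum: 378,000; Saskia: 126,000; Vance: 126,000; Idris: 252,000; Lachlan: 84,000; Chioma: 84,000; Adaeze: 84,000

Callum takes one-third of 1,134,000 = 378,000. The remaining 756,000 passes to the descendants.
The descendants' portion (756,000) is divided into 3 shares of 252,000: Ottilie's 252,000 share passes to Ottilie's issue; Eamon's 252,000 share passes to Eamon's issue; Soraya's 252,000 share passes to Soraya's issue.
Ottilie's share (252,000) is divided into 2 shares of 126,000: Saskia and Vance each take 126,000.
Eamon's share (252,000) passes entirely to Idris.
Soraya's share (252,000) is divided into 3 shares of 84,000: Lachlan, Chioma, and Adaeze each take 84,000.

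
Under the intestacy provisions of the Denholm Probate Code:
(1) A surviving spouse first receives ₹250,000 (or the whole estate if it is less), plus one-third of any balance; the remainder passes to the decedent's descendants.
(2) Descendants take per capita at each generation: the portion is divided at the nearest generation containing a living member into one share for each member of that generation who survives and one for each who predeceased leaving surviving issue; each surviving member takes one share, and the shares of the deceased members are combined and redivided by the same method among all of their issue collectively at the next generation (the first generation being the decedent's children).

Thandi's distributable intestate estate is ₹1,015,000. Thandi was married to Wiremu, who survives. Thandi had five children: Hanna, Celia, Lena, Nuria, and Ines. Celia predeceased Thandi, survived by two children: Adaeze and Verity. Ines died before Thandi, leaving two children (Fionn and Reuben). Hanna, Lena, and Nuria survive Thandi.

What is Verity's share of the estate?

Verity receives ₹51,000.

Wiremu first takes ₹250,000, leaving a balance of ₹765,000. Wiremu then takes one-third of the balance (₹255,000), for a total of ₹505,000. The remaining ₹510,000 passes to the descendants.
The descendants' portion (₹510,000) is divided at the children's generation into 5 shares of ₹102,000. Hanna, Lena, and Nuria each take ₹102,000. The 2 shares of the deceased (Celia and Ines) are combined into a pool of ₹204,000.
That pool (₹204,000) is divided at the grandchildren's generation equally among Adaeze, Verity, Fionn, and Reuben: ₹51,000 each.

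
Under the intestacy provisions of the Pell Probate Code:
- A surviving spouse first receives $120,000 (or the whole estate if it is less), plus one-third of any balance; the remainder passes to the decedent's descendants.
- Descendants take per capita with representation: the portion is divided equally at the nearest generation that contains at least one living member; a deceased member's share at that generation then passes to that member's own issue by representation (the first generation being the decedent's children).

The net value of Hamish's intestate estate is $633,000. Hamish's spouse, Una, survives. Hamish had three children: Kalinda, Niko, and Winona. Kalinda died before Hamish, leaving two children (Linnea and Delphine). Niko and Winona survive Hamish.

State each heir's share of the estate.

Una: $291,000; Linnea: $57,000; Delphine: $57,000; Niko: $114,000; Winona: $114,000

Una first takes $120,000, leaving a balance of $513,000. Una then takes one-third of the balance ($171,000), for a total of $291,000. The remaining $342,000 passes to the descendants.
The descendants' portion ($342,000) is divided into 3 shares of $114,000: Niko and Winona each take $114,000; Kalinda's $114,000 share passes to Kalinda's issue.
Kalinda's share ($114,000) is divided into 2 shares of $57,000: Linnea and Delphine each take $57,000.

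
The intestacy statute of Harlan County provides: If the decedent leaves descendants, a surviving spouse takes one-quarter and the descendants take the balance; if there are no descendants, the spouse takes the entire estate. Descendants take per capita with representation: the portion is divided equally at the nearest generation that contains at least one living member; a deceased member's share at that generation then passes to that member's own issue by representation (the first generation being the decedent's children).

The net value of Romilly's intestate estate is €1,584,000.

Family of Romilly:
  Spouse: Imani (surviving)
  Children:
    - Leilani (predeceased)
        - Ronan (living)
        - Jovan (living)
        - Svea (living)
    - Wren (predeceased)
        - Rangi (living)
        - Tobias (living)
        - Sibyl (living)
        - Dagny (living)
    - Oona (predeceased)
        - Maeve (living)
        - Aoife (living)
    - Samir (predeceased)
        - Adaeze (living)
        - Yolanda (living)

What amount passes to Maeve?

Maeve receives €108,000.

Imani takes one-quarter of €1,584,000 = €396,000. The remaining €1,188,000 passes to the descendants.
No child survives, so the initial division is made at the grandchildren's generation.
The descendants' portion (€1,188,000) is divided into 11 shares of €108,000: Ronan, Jovan, Svea, Rangi, Tobias, Sibyl, Dagny, Maeve, Aoife, Adaeze, and Yolanda each take €108,000.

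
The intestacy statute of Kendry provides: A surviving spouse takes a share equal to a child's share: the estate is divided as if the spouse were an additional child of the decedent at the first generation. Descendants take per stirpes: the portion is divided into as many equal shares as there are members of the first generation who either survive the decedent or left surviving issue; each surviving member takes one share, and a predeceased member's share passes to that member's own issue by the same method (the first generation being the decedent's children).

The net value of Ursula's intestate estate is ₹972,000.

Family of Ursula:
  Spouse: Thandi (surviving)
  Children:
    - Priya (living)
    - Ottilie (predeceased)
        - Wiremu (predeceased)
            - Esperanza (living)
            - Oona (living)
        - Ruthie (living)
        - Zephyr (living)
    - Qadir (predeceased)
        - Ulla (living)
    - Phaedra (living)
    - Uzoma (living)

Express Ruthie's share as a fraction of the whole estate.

Ruthie receives 1/18 of the estate.

The spouse counts as an additional share at the children's level, so there are 6 primary shares of ₹162,000. Thandi takes one such share (₹162,000).
The children's combined portion (₹810,000) is divided into 5 shares of ₹162,000: Priya, Phaedra, and Uzoma each take ₹162,000; Ottilie's ₹162,000 share passes to Ottilie's issue; Qadir's ₹162,000 share passes to Qadir's issue.
Ottilie's share (₹162,000) is divided into 3 shares of ₹54,000: Ruthie and Zephyr each take ₹54,000; Wiremu's ₹54,000 share passes to Wiremu's issue.
Wiremu's share (₹54,000) is divided into 2 shares of ₹27,000: Esperanza and Oona each take ₹27,000.
Qadir's share (₹162,000) passes entirely to Ulla.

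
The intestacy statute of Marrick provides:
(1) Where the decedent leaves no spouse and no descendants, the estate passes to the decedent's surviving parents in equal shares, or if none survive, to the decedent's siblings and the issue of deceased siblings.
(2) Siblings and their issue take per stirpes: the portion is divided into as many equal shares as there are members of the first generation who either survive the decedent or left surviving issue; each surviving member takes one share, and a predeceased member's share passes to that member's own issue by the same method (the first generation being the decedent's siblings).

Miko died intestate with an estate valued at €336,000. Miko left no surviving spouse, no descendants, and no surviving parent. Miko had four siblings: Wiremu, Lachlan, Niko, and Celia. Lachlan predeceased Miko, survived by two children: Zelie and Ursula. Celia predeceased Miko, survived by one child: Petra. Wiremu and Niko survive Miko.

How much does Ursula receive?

The entire €336,000 passes to the siblings and their issue.
That amount (€336,000) is divided into 4 shares of €84,000: Wiremu and Niko each take €84,000; Lachlan's €84,000 share passes to Lachlan's issue; Celia's €84,000 share passes to Celia's issue.
Lachlan's share (€84,000) is divided into 2 shares of €42,000: Zelie and Ursula each take €42,000.
Celia's share (€84,000) passes entirely to Petra.

Ursula receives €42,000.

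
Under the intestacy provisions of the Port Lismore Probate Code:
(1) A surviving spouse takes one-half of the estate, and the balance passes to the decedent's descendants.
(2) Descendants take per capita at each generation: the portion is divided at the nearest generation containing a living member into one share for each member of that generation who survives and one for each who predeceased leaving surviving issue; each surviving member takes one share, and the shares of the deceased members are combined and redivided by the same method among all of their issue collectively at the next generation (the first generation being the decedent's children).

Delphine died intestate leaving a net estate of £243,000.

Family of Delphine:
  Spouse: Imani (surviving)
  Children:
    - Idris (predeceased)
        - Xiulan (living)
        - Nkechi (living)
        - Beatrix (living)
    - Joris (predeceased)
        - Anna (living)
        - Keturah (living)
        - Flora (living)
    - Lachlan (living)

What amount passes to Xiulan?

Xiulan receives £13,500.

Imani takes one-half of £243,000 = £121,500. The remaining £121,500 passes to the descendants.
The descendants' portion (£121,500) is divided at the children's generation into 3 shares of £40,500. Lachlan takes £40,500. The 2 shares of the deceased (Idris and Joris) are combined into a pool of £81,000.
That pool (£81,000) is divided at the grandchildren's generation equally among Xiulan, Nkechi, Beatrix, Anna, Keturah, and Flora: £13,500 each.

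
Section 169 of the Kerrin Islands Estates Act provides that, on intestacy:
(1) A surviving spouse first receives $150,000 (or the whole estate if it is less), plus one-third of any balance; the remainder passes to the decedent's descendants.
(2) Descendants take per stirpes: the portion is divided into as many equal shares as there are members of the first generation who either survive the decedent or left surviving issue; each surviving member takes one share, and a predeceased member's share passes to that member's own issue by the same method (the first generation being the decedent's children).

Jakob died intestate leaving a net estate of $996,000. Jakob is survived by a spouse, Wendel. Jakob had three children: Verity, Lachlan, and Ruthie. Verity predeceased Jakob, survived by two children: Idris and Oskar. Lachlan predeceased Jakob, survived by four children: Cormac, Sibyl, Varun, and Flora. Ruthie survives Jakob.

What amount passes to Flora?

Flora receives $47,000.

Wendel first takes $150,000, leaving a balance of $846,000. Wendel then takes one-third of the balance ($282,000), for a total of $432,000. The remaining $564,000 passes to the descendants.
The descendants' portion ($564,000) is divided into 3 shares of $188,000: Ruthie takes $188,000; Verity's $188,000 share passes to Verity's issue; Lachlan's $188,000 share passes to Lachlan's issue.
Verity's share ($188,000) is divided into 2 shares of $94,000: Idris and Oskar each take $94,000.
Lachlan's share ($188,000) is divided into 4 shares of $47,000: Cormac, Sibyl, Varun, and Flora each take $47,000.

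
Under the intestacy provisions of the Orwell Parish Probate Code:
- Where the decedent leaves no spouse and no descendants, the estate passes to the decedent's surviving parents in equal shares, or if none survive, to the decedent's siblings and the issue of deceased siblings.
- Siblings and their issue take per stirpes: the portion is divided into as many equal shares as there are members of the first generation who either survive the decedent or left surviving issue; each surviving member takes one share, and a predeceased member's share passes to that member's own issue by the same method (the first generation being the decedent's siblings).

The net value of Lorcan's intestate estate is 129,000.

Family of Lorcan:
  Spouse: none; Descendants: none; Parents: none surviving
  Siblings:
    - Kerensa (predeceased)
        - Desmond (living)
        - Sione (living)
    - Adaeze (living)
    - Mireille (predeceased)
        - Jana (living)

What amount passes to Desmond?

Desmond receives 21,500.

The entire 129,000 passes to the siblings and their issue.
That amount (129,000) is divided into 3 shares of 43,000: Adaeze takes 43,000; Kerensa's 43,000 share passes to Kerensa's issue; Mireille's 43,000 share passes to Mireille's issue.
Kerensa's share (43,000) is divided into 2 shares of 21,500: Desmond and Sione each take 21,500.
Mireille's share (43,000) passes entirely to Jana.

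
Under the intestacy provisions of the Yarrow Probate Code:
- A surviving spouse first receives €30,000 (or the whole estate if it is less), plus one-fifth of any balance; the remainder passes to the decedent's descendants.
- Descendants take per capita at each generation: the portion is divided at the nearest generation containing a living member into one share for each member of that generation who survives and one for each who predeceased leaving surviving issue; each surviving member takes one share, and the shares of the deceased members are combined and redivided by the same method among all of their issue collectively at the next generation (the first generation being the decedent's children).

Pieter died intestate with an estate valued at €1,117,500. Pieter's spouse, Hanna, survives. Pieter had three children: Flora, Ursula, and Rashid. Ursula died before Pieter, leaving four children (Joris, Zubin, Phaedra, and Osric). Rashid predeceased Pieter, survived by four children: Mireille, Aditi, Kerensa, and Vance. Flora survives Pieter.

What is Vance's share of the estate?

Hanna first takes €30,000, leaving a balance of €1,087,500. Hanna then takes one-fifth of the balance (€217,500), for a total of €247,500. The remaining €870,000 passes to the descendants.
The descendants' portion (€870,000) is divided at the children's generation into 3 shares of €290,000. Flora takes €290,000. The 2 shares of the deceased (Ursula and Rashid) are combined into a pool of €580,000.
That pool (€580,000) is divided at the grandchildren's generation equally among Joris, Zubin, Phaedra, Osric, Mireille, Aditi, Kerensa, and Vance: €72,500 each.

Vance receives €72,500.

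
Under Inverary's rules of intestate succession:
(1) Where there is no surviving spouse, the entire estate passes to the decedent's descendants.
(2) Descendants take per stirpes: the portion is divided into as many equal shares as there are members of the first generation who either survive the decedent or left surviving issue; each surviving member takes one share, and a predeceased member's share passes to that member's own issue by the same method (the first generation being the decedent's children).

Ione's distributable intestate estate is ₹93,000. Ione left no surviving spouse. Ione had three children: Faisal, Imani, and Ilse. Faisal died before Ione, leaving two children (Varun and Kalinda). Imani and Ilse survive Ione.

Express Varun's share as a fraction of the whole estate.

Varun receives 1/6 of the estate.

The entire ₹93,000 passes to the descendants.
That amount (₹93,000) is divided into 3 shares of ₹31,000: Imani and Ilse each take ₹31,000; Faisal's ₹31,000 share passes to Faisal's issue.
Faisal's share (₹31,000) is divided into 2 shares of ₹15,500: Varun and Kalinda each take ₹15,500.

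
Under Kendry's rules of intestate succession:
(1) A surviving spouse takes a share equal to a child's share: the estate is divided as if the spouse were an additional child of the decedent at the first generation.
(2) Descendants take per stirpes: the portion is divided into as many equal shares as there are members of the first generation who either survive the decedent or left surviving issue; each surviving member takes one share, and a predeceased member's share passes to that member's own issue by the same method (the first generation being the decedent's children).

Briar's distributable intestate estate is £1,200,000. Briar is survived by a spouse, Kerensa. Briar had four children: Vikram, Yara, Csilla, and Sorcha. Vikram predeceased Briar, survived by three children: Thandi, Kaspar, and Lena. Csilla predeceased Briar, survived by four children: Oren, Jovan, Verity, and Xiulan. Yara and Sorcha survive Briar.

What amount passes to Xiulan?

The spouse counts as an additional share at the children's level, so there are 5 primary shares of £240,000. Kerensa takes one such share (£240,000).
The children's combined portion (£960,000) is divided into 4 shares of £240,000: Yara and Sorcha each take £240,000; Vikram's £240,000 share passes to Vikram's issue; Csilla's £240,000 share passes to Csilla's issue.
Vikram's share (£240,000) is divided into 3 shares of £80,000: Thandi, Kaspar, and Lena each take £80,000.
Csilla's share (£240,000) is divided into 4 shares of £60,000: Oren, Jovan, Verity, and Xiulan each take £60,000.

Xiulan receives £60,000.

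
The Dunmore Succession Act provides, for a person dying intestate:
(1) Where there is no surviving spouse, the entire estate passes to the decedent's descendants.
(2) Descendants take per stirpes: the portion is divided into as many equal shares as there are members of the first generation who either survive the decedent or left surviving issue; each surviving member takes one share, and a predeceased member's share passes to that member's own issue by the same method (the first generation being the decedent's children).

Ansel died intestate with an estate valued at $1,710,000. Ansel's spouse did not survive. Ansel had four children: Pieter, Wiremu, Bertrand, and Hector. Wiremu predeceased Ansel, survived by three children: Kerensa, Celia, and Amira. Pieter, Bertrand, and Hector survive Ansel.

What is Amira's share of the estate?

The entire $1,710,000 passes to the descendants.
That amount ($1,710,000) is divided into 4 shares of $427,500: Pieter, Bertrand, and Hector each take $427,500; Wiremu's $427,500 share passes to Wiremu's issue.
Wiremu's share ($427,500) is divided into 3 shares of $142,500: Kerensa, Celia, and Amira each take $142,500.

Amira receives $142,500.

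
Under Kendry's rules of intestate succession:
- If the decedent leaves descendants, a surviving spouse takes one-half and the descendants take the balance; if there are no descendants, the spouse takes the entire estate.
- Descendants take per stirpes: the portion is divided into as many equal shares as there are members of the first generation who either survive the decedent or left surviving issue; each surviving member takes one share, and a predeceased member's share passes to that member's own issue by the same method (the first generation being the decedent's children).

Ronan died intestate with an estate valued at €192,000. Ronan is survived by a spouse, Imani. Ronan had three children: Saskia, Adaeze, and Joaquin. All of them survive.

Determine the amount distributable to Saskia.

Imani takes one-half of €192,000 = €96,000. The remaining €96,000 passes to the descendants.
The descendants' portion (€96,000) is divided into 3 shares of €32,000: Saskia, Adaeze, and Joaquin each take €32,000.

Saskia receives €32,000.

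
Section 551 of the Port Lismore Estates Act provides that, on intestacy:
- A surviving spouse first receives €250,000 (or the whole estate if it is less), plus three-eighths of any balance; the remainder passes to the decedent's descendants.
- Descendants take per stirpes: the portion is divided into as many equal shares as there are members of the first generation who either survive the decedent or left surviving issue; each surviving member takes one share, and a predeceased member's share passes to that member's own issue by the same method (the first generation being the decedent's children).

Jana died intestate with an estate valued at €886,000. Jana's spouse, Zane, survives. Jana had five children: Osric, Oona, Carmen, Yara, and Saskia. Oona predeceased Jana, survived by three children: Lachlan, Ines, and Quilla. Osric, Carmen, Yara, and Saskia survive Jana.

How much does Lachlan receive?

Zane first takes €250,000, leaving a balance of €636,000. Zane then takes three-eighths of the balance (€238,500), for a total of €488,500. The remaining €397,500 passes to the descendants.
The descendants' portion (€397,500) is divided into 5 shares of €79,500: Osric, Carmen, Yara, and Saskia each take €79,500; Oona's €79,500 share passes to Oona's issue.
Oona's share (€79,500) is divided into 3 shares of €26,500: Lachlan, Ines, and Quilla each take €26,500.

Lachlan receives €26,500.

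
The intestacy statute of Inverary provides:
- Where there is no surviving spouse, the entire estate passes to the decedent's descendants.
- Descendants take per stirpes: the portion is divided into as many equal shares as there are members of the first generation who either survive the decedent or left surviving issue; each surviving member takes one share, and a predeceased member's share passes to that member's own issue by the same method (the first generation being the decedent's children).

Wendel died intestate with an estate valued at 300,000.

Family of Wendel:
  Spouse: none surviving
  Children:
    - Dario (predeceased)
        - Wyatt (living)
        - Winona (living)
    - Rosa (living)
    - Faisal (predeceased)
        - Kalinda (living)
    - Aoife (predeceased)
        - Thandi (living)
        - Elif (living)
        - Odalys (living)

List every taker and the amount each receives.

Wyatt: 37,500; Winona: 37,500; Rosa: 75,000; Kalinda: 75,000; Thandi: 25,000; Elif: 25,000; Odalys: 25,000

The entire 300,000 passes to the descendants.
That amount (300,000) is divided into 4 shares of 75,000: Rosa takes 75,000; Dario's 75,000 share passes to Dario's issue; Faisal's 75,000 share passes to Faisal's issue; Aoife's 75,000 share passes to Aoife's issue.
Dario's share (75,000) is divided into 2 shares of 37,500: Wyatt and Winona each take 37,500.
Faisal's share (75,000) passes entirely to Kalinda.
Aoife's share (75,000) is divided into 3 shares of 25,000: Thandi, Elif, and Odalys each take 25,000.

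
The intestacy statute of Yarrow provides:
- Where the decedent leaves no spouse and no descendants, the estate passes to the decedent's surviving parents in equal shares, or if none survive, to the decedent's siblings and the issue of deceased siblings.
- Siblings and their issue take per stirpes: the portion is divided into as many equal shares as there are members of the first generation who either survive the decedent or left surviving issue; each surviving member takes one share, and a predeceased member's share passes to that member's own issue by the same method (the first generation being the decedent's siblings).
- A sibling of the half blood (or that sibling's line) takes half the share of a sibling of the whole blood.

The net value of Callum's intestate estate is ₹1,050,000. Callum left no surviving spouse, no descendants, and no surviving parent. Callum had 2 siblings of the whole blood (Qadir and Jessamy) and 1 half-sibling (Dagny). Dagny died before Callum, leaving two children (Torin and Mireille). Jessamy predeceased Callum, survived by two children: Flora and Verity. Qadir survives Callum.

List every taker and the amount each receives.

Qadir: ₹420,000; Torin: ₹105,000; Mireille: ₹105,000; Flora: ₹210,000; Verity: ₹210,000

The entire ₹1,050,000 passes to the siblings and their issue.
Counting each half-blood sibling's line as half a unit, there are 5/2 units in ₹1,050,000, so one unit is ₹420,000. Whole-blood lines (Qadir and Jessamy) take ₹420,000 each; half-blood lines (Dagny) take ₹210,000 each.
Dagny's share (₹210,000) is divided into 2 shares of ₹105,000: Torin and Mireille each take ₹105,000.
Jessamy's share (₹420,000) is divided into 2 shares of ₹210,000: Flora and Verity each take ₹210,000.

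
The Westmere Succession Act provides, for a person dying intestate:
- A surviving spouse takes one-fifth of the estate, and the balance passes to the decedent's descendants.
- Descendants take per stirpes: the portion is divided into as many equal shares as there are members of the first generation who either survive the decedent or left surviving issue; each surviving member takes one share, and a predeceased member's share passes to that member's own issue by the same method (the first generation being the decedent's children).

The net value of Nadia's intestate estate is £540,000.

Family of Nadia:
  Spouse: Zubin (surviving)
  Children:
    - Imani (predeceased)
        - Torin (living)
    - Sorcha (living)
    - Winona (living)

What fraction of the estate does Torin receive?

Zubin takes one-fifth of £540,000 = £108,000. The remaining £432,000 passes to the descendants.
The descendants' portion (£432,000) is divided into 3 shares of £144,000: Sorcha and Winona each take £144,000; Imani's £144,000 share passes to Imani's issue.
Imani's share (£144,000) passes entirely to Torin.

Torin receives 4/15 of the estate.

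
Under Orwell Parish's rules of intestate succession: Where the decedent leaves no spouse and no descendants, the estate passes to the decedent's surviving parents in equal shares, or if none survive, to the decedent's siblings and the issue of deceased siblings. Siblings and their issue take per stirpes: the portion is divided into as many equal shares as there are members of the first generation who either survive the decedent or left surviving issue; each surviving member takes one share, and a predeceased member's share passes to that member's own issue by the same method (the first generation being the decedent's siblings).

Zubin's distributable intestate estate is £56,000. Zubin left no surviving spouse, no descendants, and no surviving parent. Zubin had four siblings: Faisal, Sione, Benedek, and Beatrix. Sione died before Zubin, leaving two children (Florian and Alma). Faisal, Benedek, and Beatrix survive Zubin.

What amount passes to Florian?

The entire £56,000 passes to the siblings and their issue.
That amount (£56,000) is divided into 4 shares of £14,000: Faisal, Benedek, and Beatrix each take £14,000; Sione's £14,000 share passes to Sione's issue.
Sione's share (£14,000) is divided into 2 shares of £7,000: Florian and Alma each take £7,000.

Florian receives £7,000.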